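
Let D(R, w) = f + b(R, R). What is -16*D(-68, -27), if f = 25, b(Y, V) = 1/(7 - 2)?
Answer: -2016/5 ≈ -403.20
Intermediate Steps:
b(Y, V) = ⅕ (b(Y, V) = 1/5 = ⅕)
D(R, w) = 126/5 (D(R, w) = 25 + ⅕ = 126/5)
-16*D(-68, -27) = -16*126/5 = -2016/5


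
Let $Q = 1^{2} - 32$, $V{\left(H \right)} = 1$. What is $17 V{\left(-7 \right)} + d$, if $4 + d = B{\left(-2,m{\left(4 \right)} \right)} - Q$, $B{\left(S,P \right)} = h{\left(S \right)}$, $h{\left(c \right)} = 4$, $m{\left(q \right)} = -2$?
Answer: $48$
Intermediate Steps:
$B{\left(S,P \right)} = 4$
$Q = -31$ ($Q = 1 - 32 = -31$)
$d = 31$ ($d = -4 + \left(4 - -31\right) = -4 + \left(4 + 31\right) = -4 + 35 = 31$)
$17 V{\left(-7 \right)} + d = 17 \cdot 1 + 31 = 17 + 31 = 48$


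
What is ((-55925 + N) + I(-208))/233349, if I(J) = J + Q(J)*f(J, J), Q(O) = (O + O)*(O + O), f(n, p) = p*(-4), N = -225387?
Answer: 143701072/233349 ≈ 615.82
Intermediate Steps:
f(n, p) = -4*p
Q(O) = 4*O² (Q(O) = (2*O)*(2*O) = 4*O²)
I(J) = J - 16*J³ (I(J) = J + (4*J²)*(-4*J) = J - 16*J³)
((-55925 + N) + I(-208))/233349 = ((-55925 - 225387) + (-208 - 16*(-208)³))/233349 = (-281312 + (-208 - 16*(-8998912)))*(1/233349) = (-281312 + (-208 + 143982592))*(1/233349) = (-281312 + 143982384)*(1/233349) = 143701072*(1/233349) = 143701072/233349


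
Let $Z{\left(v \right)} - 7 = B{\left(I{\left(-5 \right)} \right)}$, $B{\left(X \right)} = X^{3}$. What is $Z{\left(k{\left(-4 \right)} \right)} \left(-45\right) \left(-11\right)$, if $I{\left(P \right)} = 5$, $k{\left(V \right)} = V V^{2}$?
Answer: $65340$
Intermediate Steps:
$k{\left(V \right)} = V^{3}$
$Z{\left(v \right)} = 132$ ($Z{\left(v \right)} = 7 + 5^{3} = 7 + 125 = 132$)
$Z{\left(k{\left(-4 \right)} \right)} \left(-45\right) \left(-11\right) = 132 \left(-45\right) \left(-11\right) = \left(-5940\right) \left(-11\right) = 65340$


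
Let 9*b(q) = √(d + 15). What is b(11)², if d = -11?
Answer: 4/81 ≈ 0.049383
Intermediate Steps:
b(q) = 2/9 (b(q) = √(-11 + 15)/9 = √4/9 = (⅑)*2 = 2/9)
b(11)² = (2/9)² = 4/81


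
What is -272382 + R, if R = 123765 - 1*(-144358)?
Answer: -4259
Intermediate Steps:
R = 268123 (R = 123765 + 144358 = 268123)
-272382 + R = -272382 + 268123 = -4259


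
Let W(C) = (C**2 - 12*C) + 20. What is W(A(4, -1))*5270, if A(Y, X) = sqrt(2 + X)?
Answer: 47430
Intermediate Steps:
W(C) = 20 + C**2 - 12*C
W(A(4, -1))*5270 = (20 + (sqrt(2 - 1))**2 - 12*sqrt(2 - 1))*5270 = (20 + (sqrt(1))**2 - 12*sqrt(1))*5270 = (20 + 1**2 - 12*1)*5270 = (20 + 1 - 12)*5270 = 9*5270 = 47430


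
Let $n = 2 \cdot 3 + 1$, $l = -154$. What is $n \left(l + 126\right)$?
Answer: $-196$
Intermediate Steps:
$n = 7$ ($n = 6 + 1 = 7$)
$n \left(l + 126\right) = 7 \left(-154 + 126\right) = 7 \left(-28\right) = -196$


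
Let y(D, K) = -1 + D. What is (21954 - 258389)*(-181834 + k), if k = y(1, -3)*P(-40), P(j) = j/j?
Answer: 42991921790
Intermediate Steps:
P(j) = 1
k = 0 (k = (-1 + 1)*1 = 0*1 = 0)
(21954 - 258389)*(-181834 + k) = (21954 - 258389)*(-181834 + 0) = -236435*(-181834) = 42991921790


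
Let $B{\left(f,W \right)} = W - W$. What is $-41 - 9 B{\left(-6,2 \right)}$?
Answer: $-41$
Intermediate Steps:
$B{\left(f,W \right)} = 0$
$-41 - 9 B{\left(-6,2 \right)} = -41 - 0 = -41 + 0 = -41$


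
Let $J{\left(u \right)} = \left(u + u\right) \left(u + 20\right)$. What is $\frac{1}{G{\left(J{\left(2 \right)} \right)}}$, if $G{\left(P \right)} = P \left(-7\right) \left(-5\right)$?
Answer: $\frac{1}{3080} \approx 0.00032468$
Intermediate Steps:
$J{\left(u \right)} = 2 u \left(20 + u\right)$
$G{\left(P \right)} = 35 P$ ($G{\left(P \right)} = - 7 P \left(-5\right) = 35 P$)
$\frac{1}{G{\left(J{\left(2 \right)} \right)}} = \frac{1}{35 \cdot 2 \cdot 2 \left(20 + 2\right)} = \frac{1}{35 \cdot 2 \cdot 2 \cdot 22} = \frac{1}{35 \cdot 88} = \frac{1}{3080}$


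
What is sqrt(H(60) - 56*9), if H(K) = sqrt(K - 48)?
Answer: sqrt(-504 + 2*sqrt(3)) ≈ 22.373*I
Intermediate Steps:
H(K) = sqrt(-48 + K)
sqrt(H(60) - 56*9) = sqrt(sqrt(-48 + 60) - 56*9) = sqrt(sqrt(12) - 504) = sqrt(2*sqrt(3) - 504) = sqrt(-504 + 2*sqrt(3))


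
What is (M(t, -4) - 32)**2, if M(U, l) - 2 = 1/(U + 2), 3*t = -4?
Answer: 3249/4 ≈ 812.25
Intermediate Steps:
t = -4/3 (t = (1/3)*(-4) = -4/3 ≈ -1.3333)
M(U, l) = 2 + 1/(2 + U) (M(U, l) = 2 + 1/(U + 2) = 2 + 1/(2 + U))
(M(t, -4) - 32)**2 = ((5 + 2*(-4/3))/(2 - 4/3) - 32)**2 = ((5 - 8/3)/(2/3) - 32)**2 = ((3/2)*(7/3) - 32)**2 = (7/2 - 32)**2 = (-57/2)**2 = 3249/4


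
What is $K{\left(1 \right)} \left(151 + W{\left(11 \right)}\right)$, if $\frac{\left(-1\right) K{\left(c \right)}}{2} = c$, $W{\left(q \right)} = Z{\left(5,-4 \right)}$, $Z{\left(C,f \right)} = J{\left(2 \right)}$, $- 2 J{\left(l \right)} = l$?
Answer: $-300$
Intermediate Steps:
$J{\left(l \right)} = - \frac{l}{2}$
$Z{\left(C,f \right)} = -1$ ($Z{\left(C,f \right)} = \left(- \frac{1}{2}\right) 2 = -1$)
$W{\left(q \right)} = -1$
$K{\left(c \right)} = - 2 c$
$K{\left(1 \right)} \left(151 + W{\left(11 \right)}\right) = \left(-2\right) 1 \left(151 - 1\right) = \left(-2\right) 150 = -300$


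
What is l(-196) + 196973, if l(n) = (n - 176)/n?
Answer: 9651770/49 ≈ 1.9698e+5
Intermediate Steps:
l(n) = (-176 + n)/n
l(-196) + 196973 = (-176 - 196)/(-196) + 196973 = -1/196*(-372) + 196973 = 93/49 + 196973 = 9651770/49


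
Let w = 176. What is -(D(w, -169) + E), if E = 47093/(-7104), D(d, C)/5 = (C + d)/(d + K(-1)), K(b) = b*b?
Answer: 2695607/419136 ≈ 6.4313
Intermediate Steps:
K(b) = b²
D(d, C) = 5*(C + d)/(1 + d) (D(d, C) = 5*((C + d)/(d + (-1)²)) = 5*((C + d)/(d + 1)) = 5*((C + d)/(1 + d)) = 5*(C + d)/(1 + d))
E = -47093/7104 (E = 47093*(-1/7104) = -47093/7104 ≈ -6.6291)
-(D(w, -169) + E) = -(5*(-169 + 176)/(1 + 176) - 47093/7104) = -(5*7/177 - 47093/7104) = -(5*(1/177)*7 - 47093/7104) = -(35/177 - 47093/7104) = -1*(-2695607/419136) = 2695607/419136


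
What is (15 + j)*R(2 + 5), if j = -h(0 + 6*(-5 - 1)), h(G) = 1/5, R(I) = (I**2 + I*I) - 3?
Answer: 1406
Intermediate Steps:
R(I) = -3 + 2*I**2 (R(I) = (I**2 + I**2) - 3 = 2*I**2 - 3 = -3 + 2*I**2)
h(G) = 1/5
j = -1/5 (j = -1*1/5 = -1/5 ≈ -0.20000)
(15 + j)*R(2 + 5) = (15 - 1/5)*(-3 + 2*(2 + 5)**2) = 74*(-3 + 2*7**2)/5 = 74*(-3 + 2*49)/5 = 74*(-3 + 98)/5 = (74/5)*95 = 1406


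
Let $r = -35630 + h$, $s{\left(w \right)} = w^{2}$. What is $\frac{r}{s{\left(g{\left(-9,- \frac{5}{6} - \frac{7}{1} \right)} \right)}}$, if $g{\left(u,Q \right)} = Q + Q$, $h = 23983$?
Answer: $- \frac{104823}{2209} \approx -47.453$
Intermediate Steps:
$g{\left(u,Q \right)} = 2 Q$
$r = -11647$ ($r = -35630 + 23983 = -11647$)
$\frac{r}{s{\left(g{\left(-9,- \frac{5}{6} - \frac{7}{1} \right)} \right)}} = - \frac{11647}{\left(2 \left(- \frac{5}{6} - \frac{7}{1}\right)\right)^{2}} = - \frac{11647}{\left(2 \left(\left(-5\right) \frac{1}{6} - 7\right)\right)^{2}} = - \frac{11647}{\left(2 \left(- \frac{5}{6} - 7\right)\right)^{2}} = - \frac{11647}{\left(2 \left(- \frac{47}{6}\right)\right)^{2}} = - \frac{11647}{\left(- \frac{47}{3}\right)^{2}} = - \frac{11647}{\frac{2209}{9}} = \left(-11647\right) \frac{9}{2209} = - \frac{104823}{2209}$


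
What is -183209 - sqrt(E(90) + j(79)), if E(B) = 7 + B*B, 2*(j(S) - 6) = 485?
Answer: -183209 - sqrt(33422)/2 ≈ -1.8330e+5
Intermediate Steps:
j(S) = 497/2 (j(S) = 6 + (1/2)*485 = 6 + 485/2 = 497/2)
E(B) = 7 + B**2
-183209 - sqrt(E(90) + j(79)) = -183209 - sqrt((7 + 90**2) + 497/2) = -183209 - sqrt((7 + 8100) + 497/2) = -183209 - sqrt(8107 + 497/2) = -183209 - sqrt(16711/2) = -183209 - sqrt(33422)/2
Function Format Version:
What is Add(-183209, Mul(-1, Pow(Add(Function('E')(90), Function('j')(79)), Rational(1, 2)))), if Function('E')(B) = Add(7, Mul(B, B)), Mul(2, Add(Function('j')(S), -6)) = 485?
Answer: Add(-183209, Mul(Rational(-1, 2), Pow(33422, Rational(1, 2)))) ≈ -1.8330e+5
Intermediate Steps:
Function('j')(S) = Rational(497, 2) (Function('j')(S) = Add(6, Mul(Rational(1, 2), 485)) = Add(6, Rational(485, 2)) = Rational(497, 2))
Function('E')(B) = Add(7, Pow(B, 2))
Add(-183209, Mul(-1, Pow(Add(Function('E')(90), Function('j')(79)), Rational(1, 2)))) = Add(-183209, Mul(-1, Pow(Add(Add(7, Pow(90, 2)), Rational(497, 2)), Rational(1, 2)))) = Add(-183209, Mul(-1, Pow(Add(Add(7, 8100), Rational(497, 2)), Rational(1, 2)))) = Add(-183209, Mul(-1, Pow(Add(8107, Rational(497, 2)), Rational(1, 2)))) = Add(-183209, Mul(-1, Pow(Rational(16711, 2), Rational(1, 2)))) = Add(-183209, Mul(-1, Mul(Rational(1, 2), Pow(33422, Rational(1, 2))))) = Add(-183209, Mul(Rational(-1, 2), Pow(33422, Rational(1, 2))))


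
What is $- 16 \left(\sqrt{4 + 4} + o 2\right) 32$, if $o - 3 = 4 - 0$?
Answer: $-7168 - 1024 \sqrt{2} \approx -8616.2$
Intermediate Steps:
$o = 7$ ($o = 3 + \left(4 - 0\right) = 3 + \left(4 + 0\right) = 3 + 4 = 7$)
$- 16 \left(\sqrt{4 + 4} + o 2\right) 32 = - 16 \left(\sqrt{4 + 4} + 7 \cdot 2\right) 32 = - 16 \left(\sqrt{8} + 14\right) 32 = - 16 \left(2 \sqrt{2} + 14\right) 32 = - 16 \left(14 + 2 \sqrt{2}\right) 32 = \left(-224 - 32 \sqrt{2}\right) 32 = -7168 - 1024 \sqrt{2}$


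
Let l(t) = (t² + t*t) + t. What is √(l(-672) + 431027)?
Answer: √1333523 ≈ 1154.8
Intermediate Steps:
l(t) = t + 2*t² (l(t) = (t² + t²) + t = 2*t² + t = t + 2*t²)
√(l(-672) + 431027) = √(-672*(1 + 2*(-672)) + 431027) = √(-672*(1 - 1344) + 431027) = √(-672*(-1343) + 431027) = √(902496 + 431027) = √1333523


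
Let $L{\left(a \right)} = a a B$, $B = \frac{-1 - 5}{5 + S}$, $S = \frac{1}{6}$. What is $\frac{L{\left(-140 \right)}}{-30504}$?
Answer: $\frac{29400}{39401} \approx 0.74617$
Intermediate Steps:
$S = \frac{1}{6} \approx 0.16667$
$B = - \frac{36}{31}$ ($B = \frac{-1 - 5}{5 + \frac{1}{6}} = - \frac{6}{\frac{31}{6}} = \left(-6\right) \frac{6}{31} = - \frac{36}{31} \approx -1.1613$)
$L{\left(a \right)} = - \frac{36 a^{2}}{31}$ ($L{\left(a \right)} = a a \left(- \frac{36}{31}\right) = a^{2} \left(- \frac{36}{31}\right) = - \frac{36 a^{2}}{31}$)
$\frac{L{\left(-140 \right)}}{-30504} = \frac{\left(- \frac{36}{31}\right) \left(-140\right)^{2}}{-30504} = \left(- \frac{36}{31}\right) 19600 \left(- \frac{1}{30504}\right) = \left(- \frac{705600}{31}\right) \left(- \frac{1}{30504}\right) = \frac{29400}{39401}$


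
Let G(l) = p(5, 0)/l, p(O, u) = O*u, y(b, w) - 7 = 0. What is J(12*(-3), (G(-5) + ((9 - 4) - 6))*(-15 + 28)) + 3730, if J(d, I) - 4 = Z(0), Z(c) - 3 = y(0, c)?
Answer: 3744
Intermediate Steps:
y(b, w) = 7 (y(b, w) = 7 + 0 = 7)
Z(c) = 10 (Z(c) = 3 + 7 = 10)
G(l) = 0 (G(l) = (5*0)/l = 0/l = 0)
J(d, I) = 14 (J(d, I) = 4 + 10 = 14)
J(12*(-3), (G(-5) + ((9 - 4) - 6))*(-15 + 28)) + 3730 = 14 + 3730 = 3744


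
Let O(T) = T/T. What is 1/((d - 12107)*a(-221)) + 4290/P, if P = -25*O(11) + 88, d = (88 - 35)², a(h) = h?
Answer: 2938446961/43152018 ≈ 68.095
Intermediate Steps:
O(T) = 1
d = 2809 (d = 53² = 2809)
P = 63 (P = -25*1 + 88 = -25 + 88 = 63)
1/((d - 12107)*a(-221)) + 4290/P = 1/((2809 - 12107)*(-221)) + 4290/63 = -1/221/(-9298) + 4290*(1/63) = -1/9298*(-1/221) + 1430/21 = 1/2054858 + 1430/21 = 2938446961/43152018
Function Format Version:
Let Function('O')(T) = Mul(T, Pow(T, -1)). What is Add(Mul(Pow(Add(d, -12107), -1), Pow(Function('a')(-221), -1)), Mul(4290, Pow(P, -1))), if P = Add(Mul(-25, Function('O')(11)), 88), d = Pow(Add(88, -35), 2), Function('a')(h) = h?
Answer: Rational(2938446961, 43152018) ≈ 68.095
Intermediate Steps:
Function('O')(T) = 1
d = 2809 (d = Pow(53, 2) = 2809)
P = 63 (P = Add(Mul(-25, 1), 88) = Add(-25, 88) = 63)
Add(Mul(Pow(Add(d, -12107), -1), Pow(Function('a')(-221), -1)), Mul(4290, Pow(P, -1))) = Add(Mul(Pow(Add(2809, -12107), -1), Pow(-221, -1)), Mul(4290, Pow(63, -1))) = Add(Mul(Pow(-9298, -1), Rational(-1, 221)), Mul(4290, Rational(1, 63))) = Add(Mul(Rational(-1, 9298), Rational(-1, 221)), Rational(1430, 21)) = Add(Rational(1, 2054858), Rational(1430, 21)) = Rational(2938446961, 43152018)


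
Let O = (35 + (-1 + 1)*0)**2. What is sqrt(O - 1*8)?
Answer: sqrt(1217) ≈ 34.885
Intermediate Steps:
O = 1225 (O = (35 + 0*0)**2 = (35 + 0)**2 = 35**2 = 1225)
sqrt(O - 1*8) = sqrt(1225 - 1*8) = sqrt(1225 - 8) = sqrt(1217)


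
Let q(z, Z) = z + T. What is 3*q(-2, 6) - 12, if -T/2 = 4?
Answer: -42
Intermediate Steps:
T = -8 (T = -2*4 = -8)
q(z, Z) = -8 + z (q(z, Z) = z - 8 = -8 + z)
3*q(-2, 6) - 12 = 3*(-8 - 2) - 12 = 3*(-10) - 12 = -30 - 12 = -42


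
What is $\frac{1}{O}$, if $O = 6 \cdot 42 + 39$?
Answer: $\frac{1}{291} \approx 0.0034364$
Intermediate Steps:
$O = 291$ ($O = 252 + 39 = 291$)
$\frac{1}{O} = \frac{1}{291}$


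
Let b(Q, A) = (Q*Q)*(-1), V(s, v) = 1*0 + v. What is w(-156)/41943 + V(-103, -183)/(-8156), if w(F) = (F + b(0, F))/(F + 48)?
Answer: 69186149/3078783972 ≈ 0.022472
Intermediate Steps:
V(s, v) = v (V(s, v) = 0 + v = v)
b(Q, A) = -Q² (b(Q, A) = Q²*(-1) = -Q²)
w(F) = F/(48 + F) (w(F) = (F - 1*0²)/(F + 48) = (F - 1*0)/(48 + F) = (F + 0)/(48 + F) = F/(48 + F))
w(-156)/41943 + V(-103, -183)/(-8156) = -156/(48 - 156)/41943 - 183/(-8156) = -156/(-108)*(1/41943) - 183*(-1/8156) = -156*(-1/108)*(1/41943) + 183/8156 = (13/9)*(1/41943) + 183/8156 = 13/377487 + 183/8156 = 69186149/3078783972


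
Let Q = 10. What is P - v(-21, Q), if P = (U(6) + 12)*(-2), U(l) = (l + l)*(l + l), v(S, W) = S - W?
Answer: -281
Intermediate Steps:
U(l) = 4*l² (U(l) = (2*l)*(2*l) = 4*l²)
P = -312 (P = (4*6² + 12)*(-2) = (4*36 + 12)*(-2) = (144 + 12)*(-2) = 156*(-2) = -312)
P - v(-21, Q) = -312 - (-21 - 1*10) = -312 - (-21 - 10) = -312 - 1*(-31) = -312 + 31 = -281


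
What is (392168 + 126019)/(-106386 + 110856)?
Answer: 172729/1490 ≈ 115.93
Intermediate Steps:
(392168 + 126019)/(-106386 + 110856) = 518187/4470 = 518187*(1/4470) = 172729/1490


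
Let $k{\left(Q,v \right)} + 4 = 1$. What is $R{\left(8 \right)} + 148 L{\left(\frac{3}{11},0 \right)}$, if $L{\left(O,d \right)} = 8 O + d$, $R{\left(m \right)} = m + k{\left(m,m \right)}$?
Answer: $\frac{3607}{11} \approx 327.91$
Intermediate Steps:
$k{\left(Q,v \right)} = -3$ ($k{\left(Q,v \right)} = -4 + 1 = -3$)
$R{\left(m \right)} = -3 + m$ ($R{\left(m \right)} = m - 3 = -3 + m$)
$L{\left(O,d \right)} = d + 8 O$
$R{\left(8 \right)} + 148 L{\left(\frac{3}{11},0 \right)} = \left(-3 + 8\right) + 148 \left(0 + 8 \cdot \frac{3}{11}\right) = 5 + 148 \left(0 + 8 \cdot 3 \cdot \frac{1}{11}\right) = 5 + 148 \left(0 + 8 \cdot \frac{3}{11}\right) = 5 + 148 \left(0 + \frac{24}{11}\right) = 5 + 148 \cdot \frac{24}{11} = 5 + \frac{3552}{11} = \frac{3607}{11}$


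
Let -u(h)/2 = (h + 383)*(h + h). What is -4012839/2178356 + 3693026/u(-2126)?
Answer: -2110153720727/1009019400501 ≈ -2.0913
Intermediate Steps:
u(h) = -4*h*(383 + h) (u(h) = -2*(h + 383)*(h + h) = -2*(383 + h)*2*h = -4*h*(383 + h))
-4012839/2178356 + 3693026/u(-2126) = -4012839/2178356 + 3693026/((-4*(-2126)*(383 - 2126))) = -4012839*1/2178356 + 3693026/((-4*(-2126)*(-1743))) = -4012839/2178356 + 3693026/(-14822472) = -4012839/2178356 + 3693026*(-1/14822472) = -4012839/2178356 - 1846513/7411236 = -2110153720727/1009019400501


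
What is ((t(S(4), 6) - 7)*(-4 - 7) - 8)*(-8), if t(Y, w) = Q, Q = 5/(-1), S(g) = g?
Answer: -992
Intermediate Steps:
Q = -5 (Q = 5*(-1) = -5)
t(Y, w) = -5
((t(S(4), 6) - 7)*(-4 - 7) - 8)*(-8) = ((-5 - 7)*(-4 - 7) - 8)*(-8) = (-12*(-11) - 8)*(-8) = (132 - 8)*(-8) = 124*(-8) = -992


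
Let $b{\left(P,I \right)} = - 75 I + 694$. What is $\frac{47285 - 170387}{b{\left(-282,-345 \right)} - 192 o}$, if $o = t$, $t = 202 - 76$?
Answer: $- \frac{123102}{2377} \approx -51.789$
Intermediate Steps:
$b{\left(P,I \right)} = 694 - 75 I$
$t = 126$ ($t = 202 - 76 = 126$)
$o = 126$
$\frac{47285 - 170387}{b{\left(-282,-345 \right)} - 192 o} = \frac{47285 - 170387}{\left(694 - -25875\right) - 24192} = - \frac{123102}{\left(694 + 25875\right) - 24192} = - \frac{123102}{26569 - 24192} = - \frac{123102}{2377}$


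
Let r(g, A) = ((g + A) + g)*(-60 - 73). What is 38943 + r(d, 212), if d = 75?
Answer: -9203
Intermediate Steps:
r(g, A) = -266*g - 133*A (r(g, A) = ((A + g) + g)*(-133) = (A + 2*g)*(-133) = -266*g - 133*A)
38943 + r(d, 212) = 38943 + (-266*75 - 133*212) = 38943 + (-19950 - 28196) = 38943 - 48146 = -9203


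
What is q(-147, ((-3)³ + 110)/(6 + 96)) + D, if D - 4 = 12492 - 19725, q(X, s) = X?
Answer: -7376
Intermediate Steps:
D = -7229 (D = 4 + (12492 - 19725) = 4 - 7233 = -7229)
q(-147, ((-3)³ + 110)/(6 + 96)) + D = -147 - 7229 = -7376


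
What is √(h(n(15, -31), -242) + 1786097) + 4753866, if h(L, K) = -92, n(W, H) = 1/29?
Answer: 4753866 + 3*√198445 ≈ 4.7552e+6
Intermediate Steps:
n(W, H) = 1/29
√(h(n(15, -31), -242) + 1786097) + 4753866 = √(-92 + 1786097) + 4753866 = √1786005 + 4753866 = 3*√198445 + 4753866 = 4753866 + 3*√198445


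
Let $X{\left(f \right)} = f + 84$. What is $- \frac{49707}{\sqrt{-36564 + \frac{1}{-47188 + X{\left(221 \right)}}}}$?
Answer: $\frac{49707 i \sqrt{80368245699479}}{1714230013} \approx 259.95 i$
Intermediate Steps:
$X{\left(f \right)} = 84 + f$
$- \frac{49707}{\sqrt{-36564 + \frac{1}{-47188 + X{\left(221 \right)}}}} = - \frac{49707}{\sqrt{-36564 + \frac{1}{-47188 + \left(84 + 221\right)}}} = - \frac{49707}{\sqrt{-36564 + \frac{1}{-47188 + 305}}} = - \frac{49707}{\sqrt{-36564 + \frac{1}{-46883}}} = - \frac{49707}{\sqrt{-36564 - \frac{1}{46883}}} = - \frac{49707}{\sqrt{- \frac{1714230013}{46883}}} = - \frac{49707}{\frac{1}{46883} i \sqrt{80368245699479}} = - 49707 \left(- \frac{i \sqrt{80368245699479}}{1714230013}\right) = \frac{49707 i \sqrt{80368245699479}}{1714230013}$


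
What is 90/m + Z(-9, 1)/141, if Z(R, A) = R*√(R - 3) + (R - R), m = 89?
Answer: 90/89 - 6*I*√3/47 ≈ 1.0112 - 0.22111*I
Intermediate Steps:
Z(R, A) = R*√(-3 + R) (Z(R, A) = R*√(-3 + R) + 0 = R*√(-3 + R))
90/m + Z(-9, 1)/141 = 90/89 - 9*√(-3 - 9)/141 = 90*(1/89) - 18*I*√3*(1/141) = 90/89 - 18*I*√3*(1/141) = 90/89 - 6*I*√3/47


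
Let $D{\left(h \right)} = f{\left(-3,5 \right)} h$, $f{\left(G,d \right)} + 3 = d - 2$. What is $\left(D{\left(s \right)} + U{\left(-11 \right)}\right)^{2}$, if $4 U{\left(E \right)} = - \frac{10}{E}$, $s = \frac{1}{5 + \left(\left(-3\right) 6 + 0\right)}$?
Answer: $\frac{25}{484} \approx 0.051653$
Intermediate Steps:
$f{\left(G,d \right)} = -5 + d$ ($f{\left(G,d \right)} = -3 + \left(d - 2\right) = -3 + \left(-2 + d\right) = -5 + d$)
$s = - \frac{1}{13}$ ($s = \frac{1}{5 + \left(-18 + 0\right)} = \frac{1}{5 - 18} = \frac{1}{-13} = - \frac{1}{13} \approx -0.076923$)
$D{\left(h \right)} = 0$ ($D{\left(h \right)} = \left(-5 + 5\right) h = 0 h = 0$)
$U{\left(E \right)} = - \frac{5}{2 E}$ ($U{\left(E \right)} = \frac{\left(-10\right) \frac{1}{E}}{4} = - \frac{5}{2 E}$)
$\left(D{\left(s \right)} + U{\left(-11 \right)}\right)^{2} = \left(0 - \frac{5}{2 \left(-11\right)}\right)^{2} = \left(0 - - \frac{5}{22}\right)^{2} = \left(0 + \frac{5}{22}\right)^{2} = \left(\frac{5}{22}\right)^{2} = \frac{25}{484}$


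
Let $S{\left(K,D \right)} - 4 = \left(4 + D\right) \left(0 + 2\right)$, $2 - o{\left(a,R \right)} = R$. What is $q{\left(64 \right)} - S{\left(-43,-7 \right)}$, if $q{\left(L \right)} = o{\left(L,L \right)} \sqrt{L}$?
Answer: $-494$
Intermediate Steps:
$o{\left(a,R \right)} = 2 - R$
$S{\left(K,D \right)} = 12 + 2 D$ ($S{\left(K,D \right)} = 4 + \left(4 + D\right) \left(0 + 2\right) = 4 + \left(4 + D\right) 2 = 4 + \left(8 + 2 D\right) = 12 + 2 D$)
$q{\left(L \right)} = \sqrt{L} \left(2 - L\right)$ ($q{\left(L \right)} = \left(2 - L\right) \sqrt{L} = \sqrt{L} \left(2 - L\right)$)
$q{\left(64 \right)} - S{\left(-43,-7 \right)} = \sqrt{64} \left(2 - 64\right) - \left(12 + 2 \left(-7\right)\right) = 8 \left(2 - 64\right) - \left(12 - 14\right) = 8 \left(-62\right) - -2 = -496 + 2 = -494$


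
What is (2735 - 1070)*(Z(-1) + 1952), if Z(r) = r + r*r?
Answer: 3250080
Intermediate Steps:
Z(r) = r + r**2
(2735 - 1070)*(Z(-1) + 1952) = (2735 - 1070)*(-(1 - 1) + 1952) = 1665*(-1*0 + 1952) = 1665*(0 + 1952) = 1665*1952 = 3250080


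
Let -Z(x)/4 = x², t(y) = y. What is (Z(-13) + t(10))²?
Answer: 443556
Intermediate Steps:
Z(x) = -4*x²
(Z(-13) + t(10))² = (-4*(-13)² + 10)² = (-4*169 + 10)² = (-676 + 10)² = (-666)² = 443556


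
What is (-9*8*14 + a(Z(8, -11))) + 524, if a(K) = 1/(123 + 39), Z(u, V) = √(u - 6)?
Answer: -78407/162 ≈ -483.99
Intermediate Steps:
Z(u, V) = √(-6 + u)
a(K) = 1/162
(-9*8*14 + a(Z(8, -11))) + 524 = (-9*8*14 + 1/162) + 524 = (-72*14 + 1/162) + 524 = (-1008 + 1/162) + 524 = -163295/162 + 524 = -78407/162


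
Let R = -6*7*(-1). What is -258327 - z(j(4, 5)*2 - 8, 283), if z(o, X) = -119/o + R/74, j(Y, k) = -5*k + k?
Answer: -458794163/1776 ≈ -2.5833e+5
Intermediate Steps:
j(Y, k) = -4*k
R = 42 (R = -42*(-1) = 42)
z(o, X) = 21/37 - 119/o (z(o, X) = -119/o + 42/74 = -119/o + 42*(1/74) = -119/o + 21/37 = 21/37 - 119/o)
-258327 - z(j(4, 5)*2 - 8, 283) = -258327 - (21/37 - 119/(-4*5*2 - 8)) = -258327 - (21/37 - 119/(-20*2 - 8)) = -258327 - (21/37 - 119/(-40 - 8)) = -258327 - (21/37 - 119/(-48)) = -258327 - (21/37 - 119*(-1/48)) = -258327 - (21/37 + 119/48) = -258327 - 1*5411/1776 = -258327 - 5411/1776 = -458794163/1776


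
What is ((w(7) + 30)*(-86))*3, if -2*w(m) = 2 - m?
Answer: -8385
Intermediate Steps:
w(m) = -1 + m/2 (w(m) = -(2 - m)/2 = -1 + m/2)
((w(7) + 30)*(-86))*3 = (((-1 + (½)*7) + 30)*(-86))*3 = (((-1 + 7/2) + 30)*(-86))*3 = ((5/2 + 30)*(-86))*3 = ((65/2)*(-86))*3 = -2795*3 = -8385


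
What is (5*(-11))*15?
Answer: -825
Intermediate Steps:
(5*(-11))*15 = -55*15 = -825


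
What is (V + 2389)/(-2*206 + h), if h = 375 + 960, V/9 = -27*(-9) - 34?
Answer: 4270/923 ≈ 4.6262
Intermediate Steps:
V = 1881 (V = 9*(-27*(-9) - 34) = 9*(243 - 34) = 9*209 = 1881)
h = 1335
(V + 2389)/(-2*206 + h) = (1881 + 2389)/(-2*206 + 1335) = 4270/(-412 + 1335) = 4270/923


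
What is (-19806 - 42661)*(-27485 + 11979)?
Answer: 968613302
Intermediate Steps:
(-19806 - 42661)*(-27485 + 11979) = -62467*(-15506) = 968613302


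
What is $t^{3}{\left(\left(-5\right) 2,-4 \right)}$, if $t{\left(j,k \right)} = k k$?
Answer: $4096$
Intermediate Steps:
$t{\left(j,k \right)} = k^{2}$
$t^{3}{\left(\left(-5\right) 2,-4 \right)} = \left(\left(-4\right)^{2}\right)^{3} = 16^{3} = 4096$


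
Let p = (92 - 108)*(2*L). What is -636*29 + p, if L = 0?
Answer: -18444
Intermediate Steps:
p = 0 (p = (92 - 108)*(2*0) = -16*0 = 0)
-636*29 + p = -636*29 + 0 = -18444 + 0 = -18444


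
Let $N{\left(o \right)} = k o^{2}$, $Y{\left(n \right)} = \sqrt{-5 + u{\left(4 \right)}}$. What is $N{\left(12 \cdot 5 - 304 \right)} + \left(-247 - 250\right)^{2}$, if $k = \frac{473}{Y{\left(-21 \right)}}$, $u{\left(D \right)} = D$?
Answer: $247009 - 28160528 i \approx 2.4701 \cdot 10^{5} - 2.8161 \cdot 10^{7} i$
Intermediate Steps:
$Y{\left(n \right)} = i$ ($Y{\left(n \right)} = \sqrt{-5 + 4} = \sqrt{-1} = i$)
$k = - 473 i$ ($k = \frac{473}{i} = 473 \left(- i\right) = - 473 i \approx - 473.0 i$)
$N{\left(o \right)} = - 473 i o^{2}$
$N{\left(12 \cdot 5 - 304 \right)} + \left(-247 - 250\right)^{2} = - 473 i \left(12 \cdot 5 - 304\right)^{2} + \left(-247 - 250\right)^{2} = - 473 i \left(60 - 304\right)^{2} + \left(-497\right)^{2} = - 473 i \left(-244\right)^{2} + 247009 = \left(-473\right) i 59536 + 247009 = - 28160528 i + 247009 = 247009 - 28160528 i$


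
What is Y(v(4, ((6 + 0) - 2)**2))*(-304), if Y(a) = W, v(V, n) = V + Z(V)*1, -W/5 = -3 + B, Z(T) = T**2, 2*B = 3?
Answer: -2280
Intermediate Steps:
B = 3/2 (B = (1/2)*3 = 3/2 ≈ 1.5000)
W = 15/2 (W = -5*(-3 + 3/2) = -5*(-3/2) = 15/2 ≈ 7.5000)
v(V, n) = V + V**2 (v(V, n) = V + V**2*1 = V + V**2)
Y(a) = 15/2
Y(v(4, ((6 + 0) - 2)**2))*(-304) = (15/2)*(-304) = -2280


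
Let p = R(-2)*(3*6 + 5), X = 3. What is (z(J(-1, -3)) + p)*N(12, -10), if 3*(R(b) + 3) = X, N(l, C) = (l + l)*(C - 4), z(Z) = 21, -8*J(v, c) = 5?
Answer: 8400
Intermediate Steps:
J(v, c) = -5/8 (J(v, c) = -⅛*5 = -5/8)
N(l, C) = 2*l*(-4 + C) (N(l, C) = (2*l)*(-4 + C) = 2*l*(-4 + C))
R(b) = -2 (R(b) = -3 + (⅓)*3 = -3 + 1 = -2)
p = -46 (p = -2*(3*6 + 5) = -2*(18 + 5) = -2*23 = -46)
(z(J(-1, -3)) + p)*N(12, -10) = (21 - 46)*(2*12*(-4 - 10)) = -50*12*(-14) = -25*(-336) = 8400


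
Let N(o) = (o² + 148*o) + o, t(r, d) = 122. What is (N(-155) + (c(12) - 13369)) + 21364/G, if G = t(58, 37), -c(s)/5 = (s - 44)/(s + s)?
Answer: -2243071/183 ≈ -12257.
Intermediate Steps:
c(s) = -5*(-44 + s)/(2*s) (c(s) = -5*(s - 44)/(s + s) = -5*(-44 + s)/(2*s))
N(o) = o² + 149*o
G = 122
(N(-155) + (c(12) - 13369)) + 21364/G = (-155*(149 - 155) + ((-5/2 + 110/12) - 13369)) + 21364/122 = (-155*(-6) + ((-5/2 + 110*(1/12)) - 13369)) + 21364*(1/122) = (930 + ((-5/2 + 55/6) - 13369)) + 10682/61 = (930 + (20/3 - 13369)) + 10682/61 = (930 - 40087/3) + 10682/61 = -37297/3 + 10682/61 = -2243071/183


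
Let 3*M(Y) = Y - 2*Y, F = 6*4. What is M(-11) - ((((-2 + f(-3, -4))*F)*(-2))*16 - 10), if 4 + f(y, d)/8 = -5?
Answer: -170455/3 ≈ -56818.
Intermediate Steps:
f(y, d) = -72 (f(y, d) = -32 + 8*(-5) = -32 - 40 = -72)
F = 24
M(Y) = -Y/3 (M(Y) = (Y - 2*Y)/3 = (-Y)/3 = -Y/3)
M(-11) - ((((-2 + f(-3, -4))*F)*(-2))*16 - 10) = -⅓*(-11) - ((((-2 - 72)*24)*(-2))*16 - 10) = 11/3 - ((-74*24*(-2))*16 - 10) = 11/3 - (-1776*(-2)*16 - 10) = 11/3 - (3552*16 - 10) = 11/3 - (56832 - 10) = 11/3 - 1*56822 = 11/3 - 56822 = -170455/3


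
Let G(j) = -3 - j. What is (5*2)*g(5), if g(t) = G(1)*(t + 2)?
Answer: -280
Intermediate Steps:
g(t) = -8 - 4*t (g(t) = (-3 - 1*1)*(t + 2) = (-3 - 1)*(2 + t) = -4*(2 + t) = -8 - 4*t)
(5*2)*g(5) = (5*2)*(-8 - 4*5) = 10*(-8 - 20) = 10*(-28) = -280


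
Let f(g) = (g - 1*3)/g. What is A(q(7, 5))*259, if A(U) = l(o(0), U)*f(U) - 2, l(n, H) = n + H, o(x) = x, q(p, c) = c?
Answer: 0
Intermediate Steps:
f(g) = (-3 + g)/g (f(g) = (g - 3)/g = (-3 + g)/g)
l(n, H) = H + n
A(U) = -5 + U (A(U) = (U + 0)*((-3 + U)/U) - 2 = U*((-3 + U)/U) - 2 = (-3 + U) - 2 = -5 + U)
A(q(7, 5))*259 = (-5 + 5)*259 = 0*259 = 0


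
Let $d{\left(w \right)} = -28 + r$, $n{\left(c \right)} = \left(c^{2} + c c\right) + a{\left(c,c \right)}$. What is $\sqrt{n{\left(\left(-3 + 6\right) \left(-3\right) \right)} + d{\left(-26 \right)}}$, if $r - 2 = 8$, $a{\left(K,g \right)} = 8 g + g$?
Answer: $3 \sqrt{7} \approx 7.9373$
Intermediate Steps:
$a{\left(K,g \right)} = 9 g$
$r = 10$ ($r = 2 + 8 = 10$)
$n{\left(c \right)} = 2 c^{2} + 9 c$ ($n{\left(c \right)} = \left(c^{2} + c c\right) + 9 c = \left(c^{2} + c^{2}\right) + 9 c = 2 c^{2} + 9 c$)
$d{\left(w \right)} = -18$ ($d{\left(w \right)} = -28 + 10 = -18$)
$\sqrt{n{\left(\left(-3 + 6\right) \left(-3\right) \right)} + d{\left(-26 \right)}} = \sqrt{\left(-3 + 6\right) \left(-3\right) \left(9 + 2 \left(-3 + 6\right) \left(-3\right)\right) - 18} = \sqrt{3 \left(-3\right) \left(9 + 2 \cdot 3 \left(-3\right)\right) - 18} = \sqrt{- 9 \left(9 + 2 \left(-9\right)\right) - 18} = \sqrt{- 9 \left(9 - 18\right) - 18} = \sqrt{\left(-9\right) \left(-9\right) - 18} = \sqrt{81 - 18} = \sqrt{63} = 3 \sqrt{7}$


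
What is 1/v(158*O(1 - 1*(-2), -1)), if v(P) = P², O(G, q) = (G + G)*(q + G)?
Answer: 1/3594816 ≈ 2.7818e-7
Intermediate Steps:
O(G, q) = 2*G*(G + q) (O(G, q) = (2*G)*(G + q) = 2*G*(G + q))
1/v(158*O(1 - 1*(-2), -1)) = 1/((158*(2*(1 - 1*(-2))*((1 - 1*(-2)) - 1)))²) = 1/((158*(2*(1 + 2)*((1 + 2) - 1)))²) = 1/((158*(2*3*(3 - 1)))²) = 1/((158*(2*3*2))²) = 1/((158*12)²) = 1/(1896²) = 1/3594816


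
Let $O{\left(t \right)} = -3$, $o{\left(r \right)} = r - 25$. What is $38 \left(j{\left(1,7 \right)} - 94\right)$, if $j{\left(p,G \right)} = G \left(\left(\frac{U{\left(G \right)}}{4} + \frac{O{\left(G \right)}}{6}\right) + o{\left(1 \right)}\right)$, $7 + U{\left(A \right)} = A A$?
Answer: $-7296$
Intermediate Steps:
$o{\left(r \right)} = -25 + r$ ($o{\left(r \right)} = r - 25 = -25 + r$)
$U{\left(A \right)} = -7 + A^{2}$ ($U{\left(A \right)} = -7 + A A = -7 + A^{2}$)
$j{\left(p,G \right)} = G \left(- \frac{105}{4} + \frac{G^{2}}{4}\right)$ ($j{\left(p,G \right)} = G \left(\left(\frac{-7 + G^{2}}{4} - \frac{3}{6}\right) + \left(-25 + 1\right)\right) = G \left(\left(\left(-7 + G^{2}\right) \frac{1}{4} - \frac{1}{2}\right) - 24\right) = G \left(\left(\left(- \frac{7}{4} + \frac{G^{2}}{4}\right) - \frac{1}{2}\right) - 24\right) = G \left(\left(- \frac{9}{4} + \frac{G^{2}}{4}\right) - 24\right) = G \left(- \frac{105}{4} + \frac{G^{2}}{4}\right)$)
$38 \left(j{\left(1,7 \right)} - 94\right) = 38 \left(\frac{1}{4} \cdot 7 \left(-105 + 7^{2}\right) - 94\right) = 38 \left(\frac{1}{4} \cdot 7 \left(-105 + 49\right) - 94\right) = 38 \left(\frac{1}{4} \cdot 7 \left(-56\right) - 94\right) = 38 \left(-98 - 94\right) = 38 \left(-192\right) = -7296$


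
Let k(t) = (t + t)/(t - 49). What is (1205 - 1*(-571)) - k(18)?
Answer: 55092/31 ≈ 1777.2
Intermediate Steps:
k(t) = 2*t/(-49 + t) (k(t) = (2*t)/(-49 + t) = 2*t/(-49 + t))
(1205 - 1*(-571)) - k(18) = (1205 - 1*(-571)) - 2*18/(-49 + 18) = (1205 + 571) - 2*18/(-31) = 1776 - 2*18*(-1)/31 = 1776 - 1*(-36/31) = 1776 + 36/31 = 55092/31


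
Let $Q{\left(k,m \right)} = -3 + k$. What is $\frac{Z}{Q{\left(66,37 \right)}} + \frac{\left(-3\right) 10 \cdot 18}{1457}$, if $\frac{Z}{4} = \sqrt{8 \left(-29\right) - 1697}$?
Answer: $- \frac{540}{1457} + \frac{4 i \sqrt{1929}}{63} \approx -0.37062 + 2.7886 i$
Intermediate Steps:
$Z = 4 i \sqrt{1929}$ ($Z = 4 \sqrt{8 \left(-29\right) - 1697} = 4 \sqrt{-232 - 1697} = 4 \sqrt{-1929} = 4 i \sqrt{1929} \approx 175.68 i$)
$\frac{Z}{Q{\left(66,37 \right)}} + \frac{\left(-3\right) 10 \cdot 18}{1457} = \frac{4 i \sqrt{1929}}{-3 + 66} + \frac{\left(-3\right) 10 \cdot 18}{1457} = \frac{4 i \sqrt{1929}}{63} + \left(-30\right) 18 \cdot \frac{1}{1457} = 4 i \sqrt{1929} \cdot \frac{1}{63} - \frac{540}{1457} = \frac{4 i \sqrt{1929}}{63} - \frac{540}{1457} = - \frac{540}{1457} + \frac{4 i \sqrt{1929}}{63}$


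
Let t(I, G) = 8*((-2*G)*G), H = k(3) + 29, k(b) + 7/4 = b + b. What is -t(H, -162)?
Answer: 419904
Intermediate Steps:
k(b) = -7/4 + 2*b (k(b) = -7/4 + (b + b) = -7/4 + 2*b)
H = 133/4 (H = (-7/4 + 2*3) + 29 = (-7/4 + 6) + 29 = 17/4 + 29 = 133/4 ≈ 33.250)
t(I, G) = -16*G² (t(I, G) = 8*(-2*G²) = -16*G²)
-t(H, -162) = -(-16)*(-162)² = -(-16)*26244 = -1*(-419904) = 419904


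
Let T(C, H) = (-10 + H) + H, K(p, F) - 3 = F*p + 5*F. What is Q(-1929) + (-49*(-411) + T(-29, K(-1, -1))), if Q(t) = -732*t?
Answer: 1432155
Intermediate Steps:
K(p, F) = 3 + 5*F + F*p (K(p, F) = 3 + (F*p + 5*F) = 3 + (5*F + F*p) = 3 + 5*F + F*p)
T(C, H) = -10 + 2*H
Q(-1929) + (-49*(-411) + T(-29, K(-1, -1))) = -732*(-1929) + (-49*(-411) + (-10 + 2*(3 + 5*(-1) - 1*(-1)))) = 1412028 + (20139 + (-10 + 2*(3 - 5 + 1))) = 1412028 + (20139 + (-10 + 2*(-1))) = 1412028 + (20139 + (-10 - 2)) = 1412028 + (20139 - 12) = 1412028 + 20127 = 1432155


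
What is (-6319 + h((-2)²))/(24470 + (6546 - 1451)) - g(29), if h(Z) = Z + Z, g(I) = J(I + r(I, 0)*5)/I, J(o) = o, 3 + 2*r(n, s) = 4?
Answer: -2228633/1714770 ≈ -1.2997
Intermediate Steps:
r(n, s) = ½ (r(n, s) = -3/2 + (½)*4 = -3/2 + 2 = ½)
g(I) = (5/2 + I)/I (g(I) = (I + (½)*5)/I = (I + 5/2)/I = (5/2 + I)/I)
h(Z) = 2*Z
(-6319 + h((-2)²))/(24470 + (6546 - 1451)) - g(29) = (-6319 + 2*(-2)²)/(24470 + (6546 - 1451)) - (5/2 + 29)/29 = (-6319 + 2*4)/(24470 + 5095) - 63/(29*2) = (-6319 + 8)/29565 - 1*63/58 = -6311*1/29565 - 63/58 = -6311/29565 - 63/58 = -2228633/1714770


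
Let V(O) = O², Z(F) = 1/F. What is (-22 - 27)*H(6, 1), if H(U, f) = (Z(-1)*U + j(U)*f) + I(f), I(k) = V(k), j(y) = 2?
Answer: 147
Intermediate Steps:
I(k) = k²
H(U, f) = f² - U + 2*f (H(U, f) = (U/(-1) + 2*f) + f² = (-U + 2*f) + f² = f² - U + 2*f)
(-22 - 27)*H(6, 1) = (-22 - 27)*(1² - 1*6 + 2*1) = -49*(1 - 6 + 2) = -49*(-3) = 147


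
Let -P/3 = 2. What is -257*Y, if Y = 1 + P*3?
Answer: 4369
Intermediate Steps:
P = -6 (P = -3*2 = -6)
Y = -17 (Y = 1 - 6*3 = 1 - 18 = -17)
-257*Y = -257*(-17) = 4369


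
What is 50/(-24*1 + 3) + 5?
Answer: 55/21 ≈ 2.6190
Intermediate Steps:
50/(-24*1 + 3) + 5 = 50/(-24 + 3) + 5 = 50/(-21) + 5 = -1/21*50 + 5 = -50/21 + 5 = 55/21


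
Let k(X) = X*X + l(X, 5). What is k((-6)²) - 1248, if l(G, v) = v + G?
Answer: 89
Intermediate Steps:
l(G, v) = G + v
k(X) = 5 + X + X² (k(X) = X*X + (X + 5) = X² + (5 + X) = 5 + X + X²)
k((-6)²) - 1248 = (5 + (-6)² + ((-6)²)²) - 1248 = (5 + 36 + 36²) - 1248 = (5 + 36 + 1296) - 1248 = 1337 - 1248 = 89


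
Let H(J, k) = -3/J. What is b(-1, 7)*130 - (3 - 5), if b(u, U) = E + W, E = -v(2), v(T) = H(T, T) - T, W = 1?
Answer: 587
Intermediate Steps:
v(T) = -T - 3/T (v(T) = -3/T - T = -T - 3/T)
E = 7/2 (E = -(-1*2 - 3/2) = -(-2 - 3*½) = -(-2 - 3/2) = -1*(-7/2) = 7/2 ≈ 3.5000)
b(u, U) = 9/2 (b(u, U) = 7/2 + 1 = 9/2)
b(-1, 7)*130 - (3 - 5) = (9/2)*130 - (3 - 5) = 585 - 1*(-2) = 585 + 2 = 587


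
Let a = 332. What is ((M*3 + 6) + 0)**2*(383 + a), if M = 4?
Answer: 231660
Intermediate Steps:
((M*3 + 6) + 0)**2*(383 + a) = ((4*3 + 6) + 0)**2*(383 + 332) = ((12 + 6) + 0)**2*715 = (18 + 0)**2*715 = 18**2*715 = 324*715 = 231660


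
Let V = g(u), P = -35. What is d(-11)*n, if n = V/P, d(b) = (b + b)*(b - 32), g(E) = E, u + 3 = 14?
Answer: -10406/35 ≈ -297.31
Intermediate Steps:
u = 11 (u = -3 + 14 = 11)
V = 11
d(b) = 2*b*(-32 + b) (d(b) = (2*b)*(-32 + b) = 2*b*(-32 + b))
n = -11/35 (n = 11/(-35) = 11*(-1/35) = -11/35 ≈ -0.31429)
d(-11)*n = (2*(-11)*(-32 - 11))*(-11/35) = (2*(-11)*(-43))*(-11/35) = 946*(-11/35) = -10406/35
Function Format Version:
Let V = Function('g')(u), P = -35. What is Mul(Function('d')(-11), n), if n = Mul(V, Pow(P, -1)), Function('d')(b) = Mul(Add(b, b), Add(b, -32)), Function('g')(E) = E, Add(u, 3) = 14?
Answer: Rational(-10406, 35) ≈ -297.31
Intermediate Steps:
u = 11 (u = Add(-3, 14) = 11)
V = 11
Function('d')(b) = Mul(2, b, Add(-32, b)) (Function('d')(b) = Mul(Mul(2, b), Add(-32, b)) = Mul(2, b, Add(-32, b)))
n = Rational(-11, 35) (n = Mul(11, Pow(-35, -1)) = Mul(11, Rational(-1, 35)) = Rational(-11, 35) ≈ -0.31429)
Mul(Function('d')(-11), n) = Mul(Mul(2, -11, Add(-32, -11)), Rational(-11, 35)) = Mul(Mul(2, -11, -43), Rational(-11, 35)) = Mul(946, Rational(-11, 35)) = Rational(-10406, 35)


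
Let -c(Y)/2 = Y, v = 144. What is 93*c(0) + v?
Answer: 144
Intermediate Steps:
c(Y) = -2*Y
93*c(0) + v = 93*(-2*0) + 144 = 93*0 + 144 = 0 + 144 = 144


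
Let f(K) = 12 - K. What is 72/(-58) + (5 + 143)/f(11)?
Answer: 4256/29 ≈ 146.76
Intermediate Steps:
72/(-58) + (5 + 143)/f(11) = 72/(-58) + (5 + 143)/(12 - 1*11) = 72*(-1/58) + 148/(12 - 11) = -36/29 + 148/1 = -36/29 + 148*1 = -36/29 + 148 = 4256/29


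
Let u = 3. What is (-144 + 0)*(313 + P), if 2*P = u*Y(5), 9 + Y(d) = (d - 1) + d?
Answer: -45072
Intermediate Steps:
Y(d) = -10 + 2*d (Y(d) = -9 + ((d - 1) + d) = -9 + ((-1 + d) + d) = -9 + (-1 + 2*d) = -10 + 2*d)
P = 0 (P = (3*(-10 + 2*5))/2 = (3*(-10 + 10))/2 = (3*0)/2 = (½)*0 = 0)
(-144 + 0)*(313 + P) = (-144 + 0)*(313 + 0) = -144*313 = -45072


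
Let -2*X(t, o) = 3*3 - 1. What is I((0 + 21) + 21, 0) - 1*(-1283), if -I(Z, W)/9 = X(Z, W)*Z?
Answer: 2795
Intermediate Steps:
X(t, o) = -4 (X(t, o) = -(3*3 - 1)/2 = -(9 - 1)/2 = -½*8 = -4)
I(Z, W) = 36*Z (I(Z, W) = -(-36)*Z = 36*Z)
I((0 + 21) + 21, 0) - 1*(-1283) = 36*((0 + 21) + 21) - 1*(-1283) = 36*(21 + 21) + 1283 = 36*42 + 1283 = 1512 + 1283 = 2795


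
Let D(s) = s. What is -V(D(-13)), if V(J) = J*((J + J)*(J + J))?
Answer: 8788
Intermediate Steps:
V(J) = 4*J³ (V(J) = J*((2*J)*(2*J)) = J*(4*J²) = 4*J³)
-V(D(-13)) = -4*(-13)³ = -4*(-2197) = -1*(-8788) = 8788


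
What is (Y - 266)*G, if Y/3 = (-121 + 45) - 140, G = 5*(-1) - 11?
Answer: 14624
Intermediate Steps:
G = -16 (G = -5 - 11 = -16)
Y = -648 (Y = 3*((-121 + 45) - 140) = 3*(-76 - 140) = 3*(-216) = -648)
(Y - 266)*G = (-648 - 266)*(-16) = -914*(-16) = 14624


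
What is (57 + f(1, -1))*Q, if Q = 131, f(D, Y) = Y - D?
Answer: 7205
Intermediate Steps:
(57 + f(1, -1))*Q = (57 + (-1 - 1*1))*131 = (57 + (-1 - 1))*131 = (57 - 2)*131 = 55*131 = 7205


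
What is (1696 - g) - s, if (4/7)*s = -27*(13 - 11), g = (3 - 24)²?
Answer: 2699/2 ≈ 1349.5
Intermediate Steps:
g = 441 (g = (-21)² = 441)
s = -189/2 (s = 7*(-27*(13 - 11))/4 = 7*(-27*2)/4 = (7/4)*(-54) = -189/2 ≈ -94.500)
(1696 - g) - s = (1696 - 1*441) - 1*(-189/2) = (1696 - 441) + 189/2 = 1255 + 189/2 = 2699/2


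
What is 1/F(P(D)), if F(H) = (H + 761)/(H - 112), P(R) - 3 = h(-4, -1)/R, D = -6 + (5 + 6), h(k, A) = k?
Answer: -61/424 ≈ -0.14387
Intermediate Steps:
D = 5 (D = -6 + 11 = 5)
P(R) = 3 - 4/R
F(H) = (761 + H)/(-112 + H)
1/F(P(D)) = 1/((761 + (3 - 4/5))/(-112 + (3 - 4/5))) = 1/((761 + (3 - 4*⅕))/(-112 + (3 - 4*⅕))) = 1/((761 + (3 - ⅘))/(-112 + (3 - ⅘))) = 1/((761 + 11/5)/(-112 + 11/5)) = 1/((3816/5)/(-549/5)) = 1/(-5/549*3816/5) = 1/(-424/61) = -61/424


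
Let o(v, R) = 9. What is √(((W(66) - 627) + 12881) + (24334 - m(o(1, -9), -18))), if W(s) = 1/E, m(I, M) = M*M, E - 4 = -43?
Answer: √55157505/39 ≈ 190.43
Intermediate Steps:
E = -39 (E = 4 - 43 = -39)
m(I, M) = M²
W(s) = -1/39 (W(s) = 1/(-39) = -1/39)
√(((W(66) - 627) + 12881) + (24334 - m(o(1, -9), -18))) = √(((-1/39 - 627) + 12881) + (24334 - 1*(-18)²)) = √((-24454/39 + 12881) + (24334 - 1*324)) = √(477905/39 + (24334 - 324)) = √(477905/39 + 24010) = √(1414295/39) = √55157505/39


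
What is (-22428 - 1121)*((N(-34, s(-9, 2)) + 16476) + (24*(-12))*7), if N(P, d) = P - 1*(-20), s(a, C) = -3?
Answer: -340188854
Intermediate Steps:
N(P, d) = 20 + P (N(P, d) = P + 20 = 20 + P)
(-22428 - 1121)*((N(-34, s(-9, 2)) + 16476) + (24*(-12))*7) = (-22428 - 1121)*(((20 - 34) + 16476) + (24*(-12))*7) = -23549*((-14 + 16476) - 288*7) = -23549*(16462 - 2016) = -23549*14446 = -340188854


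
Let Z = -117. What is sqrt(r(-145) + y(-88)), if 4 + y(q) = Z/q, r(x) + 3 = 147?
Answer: sqrt(273614)/44 ≈ 11.888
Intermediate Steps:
r(x) = 144 (r(x) = -3 + 147 = 144)
y(q) = -4 - 117/q
sqrt(r(-145) + y(-88)) = sqrt(144 + (-4 - 117/(-88))) = sqrt(144 + (-4 - 117*(-1/88))) = sqrt(144 + (-4 + 117/88)) = sqrt(144 - 235/88) = sqrt(12437/88) = sqrt(273614)/44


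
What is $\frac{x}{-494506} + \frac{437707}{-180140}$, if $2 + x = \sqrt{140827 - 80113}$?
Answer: $- \frac{108224188731}{44540155420} - \frac{3 \sqrt{6746}}{494506} \approx -2.4303$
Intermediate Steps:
$x = -2 + 3 \sqrt{6746}$ ($x = -2 + \sqrt{140827 - 80113} = -2 + \sqrt{60714} = -2 + 3 \sqrt{6746} \approx 244.4$)
$\frac{x}{-494506} + \frac{437707}{-180140} = \frac{-2 + 3 \sqrt{6746}}{-494506} + \frac{437707}{-180140} = \left(-2 + 3 \sqrt{6746}\right) \left(- \frac{1}{494506}\right) + 437707 \left(- \frac{1}{180140}\right) = \left(\frac{1}{247253} - \frac{3 \sqrt{6746}}{494506}\right) - \frac{437707}{180140} = - \frac{108224188731}{44540155420} - \frac{3 \sqrt{6746}}{494506}$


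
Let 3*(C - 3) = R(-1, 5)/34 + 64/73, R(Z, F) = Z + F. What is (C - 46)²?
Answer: 25234911025/13860729 ≈ 1820.6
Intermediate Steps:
R(Z, F) = F + Z
C = 12403/3723 (C = 3 + ((5 - 1)/34 + 64/73)/3 = 3 + (4*(1/34) + 64*(1/73))/3 = 3 + (2/17 + 64/73)/3 = 3 + (⅓)*(1234/1241) = 3 + 1234/3723 = 12403/3723 ≈ 3.3315)
(C - 46)² = (12403/3723 - 46)² = (-158855/3723)² = 25234911025/13860729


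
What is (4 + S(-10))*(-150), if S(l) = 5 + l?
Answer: 150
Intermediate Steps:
(4 + S(-10))*(-150) = (4 + (5 - 10))*(-150) = (4 - 5)*(-150) = -1*(-150) = 150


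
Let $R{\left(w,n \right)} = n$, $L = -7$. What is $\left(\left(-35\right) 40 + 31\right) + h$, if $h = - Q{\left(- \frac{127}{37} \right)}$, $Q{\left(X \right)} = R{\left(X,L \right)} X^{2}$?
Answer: $- \frac{1761258}{1369} \approx -1286.5$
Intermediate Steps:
$Q{\left(X \right)} = - 7 X^{2}$
$h = \frac{112903}{1369}$ ($h = - \left(-7\right) \left(- \frac{127}{37}\right)^{2} = - \frac{\left(-7\right) 16129}{1369} = \left(-1\right) \left(- \frac{112903}{1369}\right) = \frac{112903}{1369} \approx 82.471$)
$\left(\left(-35\right) 40 + 31\right) + h = \left(\left(-35\right) 40 + 31\right) + \frac{112903}{1369} = \left(-1400 + 31\right) + \frac{112903}{1369} = -1369 + \frac{112903}{1369} = - \frac{1761258}{1369}$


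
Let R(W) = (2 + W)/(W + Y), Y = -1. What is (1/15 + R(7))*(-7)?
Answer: -329/30 ≈ -10.967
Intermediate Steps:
R(W) = (2 + W)/(-1 + W) (R(W) = (2 + W)/(W - 1) = (2 + W)/(-1 + W))
(1/15 + R(7))*(-7) = (1/15 + (2 + 7)/(-1 + 7))*(-7) = (1/15 + 9/6)*(-7) = (1/15 + (1/6)*9)*(-7) = (1/15 + 3/2)*(-7) = (47/30)*(-7) = -329/30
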